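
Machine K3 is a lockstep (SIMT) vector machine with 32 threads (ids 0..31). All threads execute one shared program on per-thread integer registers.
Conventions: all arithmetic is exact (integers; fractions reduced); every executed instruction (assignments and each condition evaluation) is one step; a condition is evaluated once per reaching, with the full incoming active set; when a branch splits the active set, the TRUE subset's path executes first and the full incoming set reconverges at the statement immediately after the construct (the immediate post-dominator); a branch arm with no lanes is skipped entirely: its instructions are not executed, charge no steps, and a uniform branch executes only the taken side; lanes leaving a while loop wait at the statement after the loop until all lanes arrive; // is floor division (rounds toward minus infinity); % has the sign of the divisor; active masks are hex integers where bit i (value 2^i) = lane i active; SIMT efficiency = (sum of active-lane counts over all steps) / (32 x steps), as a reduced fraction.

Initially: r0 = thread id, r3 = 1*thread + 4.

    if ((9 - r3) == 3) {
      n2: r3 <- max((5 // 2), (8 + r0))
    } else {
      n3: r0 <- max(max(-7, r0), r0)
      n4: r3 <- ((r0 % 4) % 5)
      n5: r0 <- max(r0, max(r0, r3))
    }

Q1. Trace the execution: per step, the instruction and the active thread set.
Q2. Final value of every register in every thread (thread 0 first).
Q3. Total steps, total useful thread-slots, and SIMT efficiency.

step 0: eval ((9 - r3) == 3)         0xffffffff
step 1: r3 <- max((5 // 2), (8 + r0)) 0x00000004
step 2: r0 <- max(max(-7, r0), r0)   0xfffffffb
step 3: r3 <- ((r0 % 4) % 5)         0xfffffffb
step 4: r0 <- max(r0, max(r0, r3))   0xfffffffb

Answer: 5 steps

r0: 0,1,2,3,4,5,6,7,8,9,10,11,12,13,14,15,16,17,18,19,20,21,22,23,24,25,26,27,28,29,30,31
r3: 0,1,10,3,0,1,2,3,0,1,2,3,0,1,2,3,0,1,2,3,0,1,2,3,0,1,2,3,0,1,2,3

steps = 5; useful = 126; efficiency = 126/160 = 63/80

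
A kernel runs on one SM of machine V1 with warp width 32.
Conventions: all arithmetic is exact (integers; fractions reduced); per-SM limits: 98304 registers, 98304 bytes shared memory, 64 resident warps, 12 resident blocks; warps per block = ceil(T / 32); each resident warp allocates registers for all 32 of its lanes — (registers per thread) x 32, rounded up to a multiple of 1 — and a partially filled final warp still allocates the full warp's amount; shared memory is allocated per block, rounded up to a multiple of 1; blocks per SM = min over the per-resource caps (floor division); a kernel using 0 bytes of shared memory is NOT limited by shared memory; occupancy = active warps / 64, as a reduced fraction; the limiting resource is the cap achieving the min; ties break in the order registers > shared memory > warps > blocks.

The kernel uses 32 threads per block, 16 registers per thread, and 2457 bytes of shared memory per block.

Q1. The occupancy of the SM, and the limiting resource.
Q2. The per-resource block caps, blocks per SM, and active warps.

Answer: occupancy 3/16, limited by blocks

registers: 192 blocks
shared memory: 40 blocks
warps: 64 blocks
blocks: 12 blocks

Answer: 12 blocks, 12 active warps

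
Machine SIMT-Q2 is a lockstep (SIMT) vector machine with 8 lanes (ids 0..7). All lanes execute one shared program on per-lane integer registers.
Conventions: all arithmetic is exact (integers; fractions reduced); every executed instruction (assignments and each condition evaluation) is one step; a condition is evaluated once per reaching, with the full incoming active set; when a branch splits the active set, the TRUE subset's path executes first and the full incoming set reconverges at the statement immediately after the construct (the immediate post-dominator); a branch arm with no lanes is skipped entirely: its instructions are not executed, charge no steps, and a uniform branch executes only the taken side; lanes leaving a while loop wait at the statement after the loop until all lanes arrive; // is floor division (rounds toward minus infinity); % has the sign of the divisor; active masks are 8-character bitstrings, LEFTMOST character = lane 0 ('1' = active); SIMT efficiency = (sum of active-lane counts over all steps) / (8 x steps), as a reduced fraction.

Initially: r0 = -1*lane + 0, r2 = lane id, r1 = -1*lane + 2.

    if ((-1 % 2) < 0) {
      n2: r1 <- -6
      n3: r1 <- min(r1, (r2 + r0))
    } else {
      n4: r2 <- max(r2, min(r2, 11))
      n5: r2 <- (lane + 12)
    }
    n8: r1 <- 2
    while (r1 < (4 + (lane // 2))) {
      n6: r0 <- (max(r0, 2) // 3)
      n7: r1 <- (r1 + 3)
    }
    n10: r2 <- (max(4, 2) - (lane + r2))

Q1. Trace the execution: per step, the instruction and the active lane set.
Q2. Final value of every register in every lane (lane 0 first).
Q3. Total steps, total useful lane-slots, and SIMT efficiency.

step 0: eval ((-1 % 2) < 0)          11111111
step 1: r2 <- max(r2, min(r2, 11))   11111111
step 2: r2 <- (lane + 12)            11111111
step 3: r1 <- 2                      11111111
step 4: eval (r1 < (4 + (lane // 2))) 11111111
step 5: r0 <- (max(r0, 2) // 3)      11111111
step 6: r1 <- (r1 + 3)               11111111
step 7: eval (r1 < (4 + (lane // 2))) 11111111
step 8: r0 <- (max(r0, 2) // 3)      00001111
step 9: r1 <- (r1 + 3)               00001111
step 10: eval (r1 < (4 + (lane // 2))) 00001111
step 11: r2 <- (max(4, 2) - (lane + r2)) 11111111

Answer: 12 steps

r0: 0,0,0,0,0,0,0,0
r2: -8,-10,-12,-14,-16,-18,-20,-22
r1: 5,5,5,5,8,8,8,8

steps = 12; useful = 84; efficiency = 84/96 = 7/8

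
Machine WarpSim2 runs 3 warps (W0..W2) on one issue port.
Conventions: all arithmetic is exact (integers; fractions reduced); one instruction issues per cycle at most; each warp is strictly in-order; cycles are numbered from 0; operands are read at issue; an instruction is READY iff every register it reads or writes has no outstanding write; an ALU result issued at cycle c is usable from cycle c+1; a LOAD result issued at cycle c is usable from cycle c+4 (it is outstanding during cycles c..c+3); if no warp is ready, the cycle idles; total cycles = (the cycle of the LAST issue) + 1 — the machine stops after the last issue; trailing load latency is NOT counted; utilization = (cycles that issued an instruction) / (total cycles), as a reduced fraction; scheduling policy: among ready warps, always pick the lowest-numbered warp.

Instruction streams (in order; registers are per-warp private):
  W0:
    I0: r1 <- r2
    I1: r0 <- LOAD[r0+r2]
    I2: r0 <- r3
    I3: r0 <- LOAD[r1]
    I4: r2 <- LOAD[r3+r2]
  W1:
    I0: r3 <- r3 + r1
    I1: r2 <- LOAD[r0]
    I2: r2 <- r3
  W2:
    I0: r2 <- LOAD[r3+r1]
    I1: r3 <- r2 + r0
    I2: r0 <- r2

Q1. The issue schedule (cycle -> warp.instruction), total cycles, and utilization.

cycle 0: W0.I0
cycle 1: W0.I1
cycle 2: W1.I0
cycle 3: W1.I1
cycle 4: W2.I0
cycle 5: W0.I2
cycle 6: W0.I3
cycle 7: W0.I4
cycle 8: W1.I2
cycle 9: W2.I1
cycle 10: W2.I2

Answer: 11 cycles, utilization 1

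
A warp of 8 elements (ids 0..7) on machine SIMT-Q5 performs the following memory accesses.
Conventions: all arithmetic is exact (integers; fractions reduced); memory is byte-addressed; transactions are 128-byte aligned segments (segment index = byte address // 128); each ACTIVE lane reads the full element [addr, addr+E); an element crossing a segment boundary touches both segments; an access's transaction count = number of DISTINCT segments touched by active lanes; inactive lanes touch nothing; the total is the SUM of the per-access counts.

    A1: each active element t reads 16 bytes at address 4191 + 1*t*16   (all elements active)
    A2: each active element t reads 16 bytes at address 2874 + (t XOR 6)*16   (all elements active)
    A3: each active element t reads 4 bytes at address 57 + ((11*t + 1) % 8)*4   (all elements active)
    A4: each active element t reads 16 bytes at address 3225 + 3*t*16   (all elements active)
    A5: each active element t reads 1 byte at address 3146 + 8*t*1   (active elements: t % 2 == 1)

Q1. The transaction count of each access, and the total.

A1: 2 transactions
A2: 2 transactions
A3: 1 transaction
A4: 3 transactions
A5: 2 transactions

Answer: 2,2,1,3,2; total 10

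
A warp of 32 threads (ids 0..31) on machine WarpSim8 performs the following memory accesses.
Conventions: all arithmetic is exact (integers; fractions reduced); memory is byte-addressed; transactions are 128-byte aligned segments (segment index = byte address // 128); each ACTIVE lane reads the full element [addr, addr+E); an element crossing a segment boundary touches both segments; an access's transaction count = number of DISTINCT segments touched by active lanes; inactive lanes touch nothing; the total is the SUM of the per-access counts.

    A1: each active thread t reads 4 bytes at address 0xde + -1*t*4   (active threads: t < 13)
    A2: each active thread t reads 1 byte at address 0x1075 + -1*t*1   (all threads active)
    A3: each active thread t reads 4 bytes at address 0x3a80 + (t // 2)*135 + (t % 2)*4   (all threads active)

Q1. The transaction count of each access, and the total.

A1: 1 transaction
A2: 1 transaction
A3: 16 transactions

Answer: 1,1,16; total 18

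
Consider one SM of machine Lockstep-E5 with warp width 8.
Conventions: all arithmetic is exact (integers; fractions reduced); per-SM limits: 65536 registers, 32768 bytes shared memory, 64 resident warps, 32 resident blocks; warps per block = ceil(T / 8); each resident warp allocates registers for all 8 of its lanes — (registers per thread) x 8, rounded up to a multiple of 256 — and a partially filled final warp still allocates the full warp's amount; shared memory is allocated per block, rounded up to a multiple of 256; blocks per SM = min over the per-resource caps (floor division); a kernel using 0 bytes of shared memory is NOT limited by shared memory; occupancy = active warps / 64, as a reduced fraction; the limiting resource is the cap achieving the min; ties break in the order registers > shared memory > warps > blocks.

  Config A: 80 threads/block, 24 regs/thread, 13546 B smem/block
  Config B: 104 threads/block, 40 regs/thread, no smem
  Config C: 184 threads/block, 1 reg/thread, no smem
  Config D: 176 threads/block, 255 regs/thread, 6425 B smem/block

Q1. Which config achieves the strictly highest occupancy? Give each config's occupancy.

occupancies: A 5/16, B 13/16, C 23/32, D 11/32

Answer: B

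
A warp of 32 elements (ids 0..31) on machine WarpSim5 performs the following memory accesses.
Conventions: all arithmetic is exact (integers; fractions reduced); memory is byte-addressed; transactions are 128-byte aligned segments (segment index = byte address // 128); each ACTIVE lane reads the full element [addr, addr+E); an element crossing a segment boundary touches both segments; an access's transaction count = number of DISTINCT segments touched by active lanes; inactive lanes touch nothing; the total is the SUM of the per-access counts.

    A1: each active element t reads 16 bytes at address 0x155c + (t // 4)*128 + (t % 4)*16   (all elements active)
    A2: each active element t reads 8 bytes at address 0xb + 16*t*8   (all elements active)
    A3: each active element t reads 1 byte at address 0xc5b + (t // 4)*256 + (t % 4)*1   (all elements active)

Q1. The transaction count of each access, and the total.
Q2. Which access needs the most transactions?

A1: 9 transactions
A2: 32 transactions
A3: 8 transactions

Answer: 9,32,8; total 49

Answer: A2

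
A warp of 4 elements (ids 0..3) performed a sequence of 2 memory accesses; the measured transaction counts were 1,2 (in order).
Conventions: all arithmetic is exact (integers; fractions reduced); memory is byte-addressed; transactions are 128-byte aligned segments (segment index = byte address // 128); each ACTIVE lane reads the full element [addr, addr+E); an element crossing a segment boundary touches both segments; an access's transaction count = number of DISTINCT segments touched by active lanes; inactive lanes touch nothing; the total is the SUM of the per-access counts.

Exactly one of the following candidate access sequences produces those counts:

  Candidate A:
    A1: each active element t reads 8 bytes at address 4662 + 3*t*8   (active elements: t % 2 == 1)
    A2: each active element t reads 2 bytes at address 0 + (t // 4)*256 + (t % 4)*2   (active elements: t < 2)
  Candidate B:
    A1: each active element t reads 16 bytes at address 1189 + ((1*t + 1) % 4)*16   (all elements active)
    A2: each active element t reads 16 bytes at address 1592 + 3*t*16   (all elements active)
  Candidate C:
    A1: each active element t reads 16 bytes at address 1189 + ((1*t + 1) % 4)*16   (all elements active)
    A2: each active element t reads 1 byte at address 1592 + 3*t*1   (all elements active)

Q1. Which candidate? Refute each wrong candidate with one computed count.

A: A1 gives 2 transactions, not 1
C: A2 gives 1 transaction, not 2
B: all counts match (1,2)

Answer: B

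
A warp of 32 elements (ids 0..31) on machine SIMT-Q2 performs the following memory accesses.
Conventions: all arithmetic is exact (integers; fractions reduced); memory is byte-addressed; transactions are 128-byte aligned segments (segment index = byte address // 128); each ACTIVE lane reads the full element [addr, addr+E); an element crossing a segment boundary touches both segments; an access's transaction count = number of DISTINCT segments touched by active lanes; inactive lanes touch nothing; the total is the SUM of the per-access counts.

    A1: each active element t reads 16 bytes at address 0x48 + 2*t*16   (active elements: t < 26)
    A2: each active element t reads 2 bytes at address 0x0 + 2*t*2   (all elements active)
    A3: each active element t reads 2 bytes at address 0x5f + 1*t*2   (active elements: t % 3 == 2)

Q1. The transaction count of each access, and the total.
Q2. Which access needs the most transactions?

A1: 7 transactions
A2: 1 transaction
A3: 2 transactions

Answer: 7,1,2; total 10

Answer: A1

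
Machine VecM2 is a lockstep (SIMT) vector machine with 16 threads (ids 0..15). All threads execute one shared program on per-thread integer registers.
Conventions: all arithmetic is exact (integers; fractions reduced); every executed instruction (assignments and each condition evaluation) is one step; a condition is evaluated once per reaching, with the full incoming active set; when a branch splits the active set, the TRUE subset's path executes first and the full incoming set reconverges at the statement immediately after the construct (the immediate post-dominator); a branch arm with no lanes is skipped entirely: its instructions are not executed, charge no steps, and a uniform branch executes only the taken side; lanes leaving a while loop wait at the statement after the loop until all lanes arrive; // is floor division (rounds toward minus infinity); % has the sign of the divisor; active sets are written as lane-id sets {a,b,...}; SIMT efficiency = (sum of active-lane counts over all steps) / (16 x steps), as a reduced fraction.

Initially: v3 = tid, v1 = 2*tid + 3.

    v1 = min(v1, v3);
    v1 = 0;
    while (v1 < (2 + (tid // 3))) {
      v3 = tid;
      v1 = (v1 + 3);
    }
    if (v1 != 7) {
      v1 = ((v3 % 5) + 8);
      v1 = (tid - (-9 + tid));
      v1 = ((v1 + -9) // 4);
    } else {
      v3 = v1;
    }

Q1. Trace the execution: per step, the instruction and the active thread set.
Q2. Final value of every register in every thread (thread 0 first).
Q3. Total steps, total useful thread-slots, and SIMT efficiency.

step 0: v1 <- min(v1, v3)            {0,1,2,3,4,5,6,7,8,9,10,11,12,13,14,15}
step 1: v1 <- 0                      {0,1,2,3,4,5,6,7,8,9,10,11,12,13,14,15}
step 2: eval (v1 < (2 + (tid // 3))) {0,1,2,3,4,5,6,7,8,9,10,11,12,13,14,15}
step 3: v3 <- tid                    {0,1,2,3,4,5,6,7,8,9,10,11,12,13,14,15}
step 4: v1 <- (v1 + 3)               {0,1,2,3,4,5,6,7,8,9,10,11,12,13,14,15}
step 5: eval (v1 < (2 + (tid // 3))) {0,1,2,3,4,5,6,7,8,9,10,11,12,13,14,15}
step 6: v3 <- tid                    {6,7,8,9,10,11,12,13,14,15}
step 7: v1 <- (v1 + 3)               {6,7,8,9,10,11,12,13,14,15}
step 8: eval (v1 < (2 + (tid // 3))) {6,7,8,9,10,11,12,13,14,15}
step 9: v3 <- tid                    {15}
step 10: v1 <- (v1 + 3)               {15}
step 11: eval (v1 < (2 + (tid // 3))) {15}
step 12: eval (v1 != 7)               {0,1,2,3,4,5,6,7,8,9,10,11,12,13,14,15}
step 13: v1 <- ((v3 % 5) + 8)         {0,1,2,3,4,5,6,7,8,9,10,11,12,13,14,15}
step 14: v1 <- (tid - (-9 + tid))     {0,1,2,3,4,5,6,7,8,9,10,11,12,13,14,15}
step 15: v1 <- ((v1 + -9) // 4)       {0,1,2,3,4,5,6,7,8,9,10,11,12,13,14,15}

Answer: 16 steps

v3: 0,1,2,3,4,5,6,7,8,9,10,11,12,13,14,15
v1: 0,0,0,0,0,0,0,0,0,0,0,0,0,0,0,0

steps = 16; useful = 193; efficiency = 193/256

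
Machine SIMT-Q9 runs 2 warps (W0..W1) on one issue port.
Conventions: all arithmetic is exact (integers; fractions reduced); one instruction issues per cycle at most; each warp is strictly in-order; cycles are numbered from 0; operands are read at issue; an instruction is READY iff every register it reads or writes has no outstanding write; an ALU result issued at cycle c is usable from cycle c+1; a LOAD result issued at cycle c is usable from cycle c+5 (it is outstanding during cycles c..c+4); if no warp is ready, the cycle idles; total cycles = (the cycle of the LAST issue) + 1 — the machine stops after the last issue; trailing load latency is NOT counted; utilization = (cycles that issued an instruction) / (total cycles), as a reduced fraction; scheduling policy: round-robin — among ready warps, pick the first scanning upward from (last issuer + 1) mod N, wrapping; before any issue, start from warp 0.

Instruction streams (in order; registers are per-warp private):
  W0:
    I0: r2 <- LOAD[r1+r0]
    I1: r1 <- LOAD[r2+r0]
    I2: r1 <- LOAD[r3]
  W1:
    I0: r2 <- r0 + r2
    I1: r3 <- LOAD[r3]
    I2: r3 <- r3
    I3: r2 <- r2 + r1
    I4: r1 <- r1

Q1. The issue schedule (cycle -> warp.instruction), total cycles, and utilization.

cycle 0: W0.I0
cycle 1: W1.I0
cycle 2: W1.I1
cycle 3: idle
cycle 4: idle
cycle 5: W0.I1
cycle 6: idle
cycle 7: W1.I2
cycle 8: W1.I3
cycle 9: W1.I4
cycle 10: W0.I2

Answer: 11 cycles, utilization 8/11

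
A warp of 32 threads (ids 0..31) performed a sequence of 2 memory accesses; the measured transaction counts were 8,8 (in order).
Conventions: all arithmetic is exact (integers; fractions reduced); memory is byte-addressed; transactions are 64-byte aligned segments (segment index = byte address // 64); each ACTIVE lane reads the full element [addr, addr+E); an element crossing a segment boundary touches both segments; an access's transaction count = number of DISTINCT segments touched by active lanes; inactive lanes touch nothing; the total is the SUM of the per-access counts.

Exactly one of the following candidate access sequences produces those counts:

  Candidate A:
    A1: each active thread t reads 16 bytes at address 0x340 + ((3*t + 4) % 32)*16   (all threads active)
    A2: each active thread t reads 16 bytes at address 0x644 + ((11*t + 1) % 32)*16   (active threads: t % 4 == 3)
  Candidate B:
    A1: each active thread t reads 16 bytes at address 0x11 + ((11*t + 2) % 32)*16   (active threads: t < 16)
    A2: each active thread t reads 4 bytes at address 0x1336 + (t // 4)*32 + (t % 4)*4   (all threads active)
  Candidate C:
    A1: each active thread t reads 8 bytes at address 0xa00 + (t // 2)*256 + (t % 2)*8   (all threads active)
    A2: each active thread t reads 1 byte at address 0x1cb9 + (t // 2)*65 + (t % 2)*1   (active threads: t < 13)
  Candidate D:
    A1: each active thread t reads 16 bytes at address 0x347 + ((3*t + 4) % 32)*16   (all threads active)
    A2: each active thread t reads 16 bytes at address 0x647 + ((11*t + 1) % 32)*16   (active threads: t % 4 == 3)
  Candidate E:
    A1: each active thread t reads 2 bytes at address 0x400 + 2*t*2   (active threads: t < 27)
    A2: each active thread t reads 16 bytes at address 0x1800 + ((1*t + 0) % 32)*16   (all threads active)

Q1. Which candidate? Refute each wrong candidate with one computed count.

B: A1 gives 7 transactions, not 8
C: A1 gives 16 transactions, not 8
D: A1 gives 9 transactions, not 8
E: A1 gives 2 transactions, not 8
A: all counts match (8,8)

Answer: A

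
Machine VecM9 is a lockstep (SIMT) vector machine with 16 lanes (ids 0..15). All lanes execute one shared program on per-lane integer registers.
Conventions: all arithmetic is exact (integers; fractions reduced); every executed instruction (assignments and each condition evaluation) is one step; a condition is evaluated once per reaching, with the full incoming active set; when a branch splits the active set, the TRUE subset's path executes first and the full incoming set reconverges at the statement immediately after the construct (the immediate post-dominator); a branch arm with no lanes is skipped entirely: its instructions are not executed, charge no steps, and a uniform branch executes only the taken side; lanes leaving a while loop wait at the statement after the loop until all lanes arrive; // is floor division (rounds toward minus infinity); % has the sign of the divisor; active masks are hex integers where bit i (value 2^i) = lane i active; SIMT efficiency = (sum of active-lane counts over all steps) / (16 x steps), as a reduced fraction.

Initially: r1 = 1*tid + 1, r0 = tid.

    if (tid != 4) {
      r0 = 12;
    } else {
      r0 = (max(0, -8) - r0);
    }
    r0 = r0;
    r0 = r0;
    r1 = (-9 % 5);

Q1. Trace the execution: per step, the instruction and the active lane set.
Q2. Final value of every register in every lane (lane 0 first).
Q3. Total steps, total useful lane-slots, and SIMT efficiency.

step 0: eval (tid != 4)              0xffff
step 1: r0 <- 12                     0xffef
step 2: r0 <- (max(0, -8) - r0)      0x0010
step 3: r0 <- r0                     0xffff
step 4: r0 <- r0                     0xffff
step 5: r1 <- (-9 % 5)               0xffff

Answer: 6 steps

r1: 1,1,1,1,1,1,1,1,1,1,1,1,1,1,1,1
r0: 12,12,12,12,-4,12,12,12,12,12,12,12,12,12,12,12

steps = 6; useful = 80; efficiency = 80/96 = 5/6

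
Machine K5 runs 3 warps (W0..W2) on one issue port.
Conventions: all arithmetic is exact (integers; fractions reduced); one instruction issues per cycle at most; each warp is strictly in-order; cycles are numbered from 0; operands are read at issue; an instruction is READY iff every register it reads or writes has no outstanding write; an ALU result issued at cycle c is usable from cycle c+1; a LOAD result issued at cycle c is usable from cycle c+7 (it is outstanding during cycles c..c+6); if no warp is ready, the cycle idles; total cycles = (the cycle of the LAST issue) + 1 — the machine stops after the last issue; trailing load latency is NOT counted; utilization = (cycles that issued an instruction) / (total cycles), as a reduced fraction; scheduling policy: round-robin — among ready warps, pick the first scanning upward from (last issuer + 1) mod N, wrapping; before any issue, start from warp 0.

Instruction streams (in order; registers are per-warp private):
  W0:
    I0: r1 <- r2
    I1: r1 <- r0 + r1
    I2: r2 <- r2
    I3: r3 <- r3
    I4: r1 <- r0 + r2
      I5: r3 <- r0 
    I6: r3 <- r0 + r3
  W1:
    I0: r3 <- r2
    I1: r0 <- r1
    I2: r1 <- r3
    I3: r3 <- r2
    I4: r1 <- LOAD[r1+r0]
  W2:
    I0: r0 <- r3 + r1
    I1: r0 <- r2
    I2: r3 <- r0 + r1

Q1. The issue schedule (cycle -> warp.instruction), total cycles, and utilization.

cycle 0: W0.I0
cycle 1: W1.I0
cycle 2: W2.I0
cycle 3: W0.I1
cycle 4: W1.I1
cycle 5: W2.I1
cycle 6: W0.I2
cycle 7: W1.I2
cycle 8: W2.I2
cycle 9: W0.I3
cycle 10: W1.I3
cycle 11: W0.I4
cycle 12: W1.I4
cycle 13: W0.I5
cycle 14: W0.I6

Answer: 15 cycles, utilization 1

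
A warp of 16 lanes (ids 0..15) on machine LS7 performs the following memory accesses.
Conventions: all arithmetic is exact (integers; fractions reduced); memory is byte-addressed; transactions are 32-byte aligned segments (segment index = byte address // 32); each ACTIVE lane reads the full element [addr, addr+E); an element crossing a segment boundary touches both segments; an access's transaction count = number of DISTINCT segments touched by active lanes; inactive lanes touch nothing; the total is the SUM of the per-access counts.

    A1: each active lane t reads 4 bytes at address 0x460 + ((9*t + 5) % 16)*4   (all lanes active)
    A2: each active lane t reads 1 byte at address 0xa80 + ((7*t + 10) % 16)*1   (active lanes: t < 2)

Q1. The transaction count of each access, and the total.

A1: 2 transactions
A2: 1 transaction

Answer: 2,1; total 3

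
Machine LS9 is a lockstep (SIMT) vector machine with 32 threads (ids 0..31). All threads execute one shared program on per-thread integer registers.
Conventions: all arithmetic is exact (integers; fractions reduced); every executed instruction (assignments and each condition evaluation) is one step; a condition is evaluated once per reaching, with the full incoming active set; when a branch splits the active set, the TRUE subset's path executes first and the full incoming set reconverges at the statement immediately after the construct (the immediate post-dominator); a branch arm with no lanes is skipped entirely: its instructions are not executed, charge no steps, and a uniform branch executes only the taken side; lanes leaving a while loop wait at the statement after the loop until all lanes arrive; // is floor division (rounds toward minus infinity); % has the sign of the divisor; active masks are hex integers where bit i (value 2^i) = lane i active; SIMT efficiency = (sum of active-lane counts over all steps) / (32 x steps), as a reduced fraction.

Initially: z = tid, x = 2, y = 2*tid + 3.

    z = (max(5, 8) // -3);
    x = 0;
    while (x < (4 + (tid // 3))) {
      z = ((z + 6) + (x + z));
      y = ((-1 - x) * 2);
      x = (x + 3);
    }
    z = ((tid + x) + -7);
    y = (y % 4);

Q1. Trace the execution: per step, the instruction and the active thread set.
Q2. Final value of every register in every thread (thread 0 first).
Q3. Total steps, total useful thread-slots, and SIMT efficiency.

step 0: z <- (max(5, 8) // -3)       0xffffffff
step 1: x <- 0                       0xffffffff
step 2: eval (x < (4 + (tid // 3)))  0xffffffff
step 3: z <- ((z + 6) + (x + z))     0xffffffff
step 4: y <- ((-1 - x) * 2)          0xffffffff
step 5: x <- (x + 3)                 0xffffffff
step 6: eval (x < (4 + (tid // 3)))  0xffffffff
step 7: z <- ((z + 6) + (x + z))     0xffffffff
step 8: y <- ((-1 - x) * 2)          0xffffffff
step 9: x <- (x + 3)                 0xffffffff
step 10: eval (x < (4 + (tid // 3)))  0xffffffff
step 11: z <- ((z + 6) + (x + z))     0xfffffe00
step 12: y <- ((-1 - x) * 2)          0xfffffe00
step 13: x <- (x + 3)                 0xfffffe00
step 14: eval (x < (4 + (tid // 3)))  0xfffffe00
step 15: z <- ((z + 6) + (x + z))     0xfffc0000
step 16: y <- ((-1 - x) * 2)          0xfffc0000
step 17: x <- (x + 3)                 0xfffc0000
step 18: eval (x < (4 + (tid // 3)))  0xfffc0000
step 19: z <- ((z + 6) + (x + z))     0xf8000000
step 20: y <- ((-1 - x) * 2)          0xf8000000
step 21: x <- (x + 3)                 0xf8000000
step 22: eval (x < (4 + (tid // 3)))  0xf8000000
step 23: z <- ((tid + x) + -7)        0xffffffff
step 24: y <- (y % 4)                 0xffffffff

Answer: 25 steps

z: -1,0,1,2,3,4,5,6,7,11,12,13,14,15,16,17,18,19,23,24,25,26,27,28,29,30,31,35,36,37,38,39
x: 6,6,6,6,6,6,6,6,6,9,9,9,9,9,9,9,9,9,12,12,12,12,12,12,12,12,12,15,15,15,15,15
y: 0,0,0,0,0,0,0,0,0,2,2,2,2,2,2,2,2,2,0,0,0,0,0,0,0,0,0,2,2,2,2,2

steps = 25; useful = 584; efficiency = 584/800 = 73/100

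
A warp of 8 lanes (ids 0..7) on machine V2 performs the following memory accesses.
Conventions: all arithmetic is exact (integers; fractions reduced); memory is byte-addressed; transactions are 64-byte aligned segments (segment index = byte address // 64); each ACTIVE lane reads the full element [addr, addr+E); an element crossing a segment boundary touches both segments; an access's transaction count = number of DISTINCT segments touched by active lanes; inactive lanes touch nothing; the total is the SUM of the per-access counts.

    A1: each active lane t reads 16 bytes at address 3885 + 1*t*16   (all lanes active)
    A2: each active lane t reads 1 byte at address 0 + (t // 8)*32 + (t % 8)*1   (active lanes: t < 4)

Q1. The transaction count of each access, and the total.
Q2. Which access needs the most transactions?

A1: 3 transactions
A2: 1 transaction

Answer: 3,1; total 4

Answer: A1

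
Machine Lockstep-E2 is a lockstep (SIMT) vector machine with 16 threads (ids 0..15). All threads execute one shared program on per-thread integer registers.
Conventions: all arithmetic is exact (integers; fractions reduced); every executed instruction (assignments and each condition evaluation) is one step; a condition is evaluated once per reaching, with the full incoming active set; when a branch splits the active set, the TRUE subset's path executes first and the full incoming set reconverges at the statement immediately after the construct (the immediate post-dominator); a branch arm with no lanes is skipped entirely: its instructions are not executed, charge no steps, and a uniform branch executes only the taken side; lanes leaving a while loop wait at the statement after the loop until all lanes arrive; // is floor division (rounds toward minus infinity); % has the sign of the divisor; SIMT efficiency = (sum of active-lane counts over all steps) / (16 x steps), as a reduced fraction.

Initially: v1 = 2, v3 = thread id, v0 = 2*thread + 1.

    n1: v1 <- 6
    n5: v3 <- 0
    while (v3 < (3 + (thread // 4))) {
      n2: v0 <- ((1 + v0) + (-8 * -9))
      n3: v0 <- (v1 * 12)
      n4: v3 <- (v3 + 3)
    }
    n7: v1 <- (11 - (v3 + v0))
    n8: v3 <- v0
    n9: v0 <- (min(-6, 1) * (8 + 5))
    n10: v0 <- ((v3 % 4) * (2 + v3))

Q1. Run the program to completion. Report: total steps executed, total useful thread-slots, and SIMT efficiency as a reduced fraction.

Answer: 15 steps, 224 useful, 14/15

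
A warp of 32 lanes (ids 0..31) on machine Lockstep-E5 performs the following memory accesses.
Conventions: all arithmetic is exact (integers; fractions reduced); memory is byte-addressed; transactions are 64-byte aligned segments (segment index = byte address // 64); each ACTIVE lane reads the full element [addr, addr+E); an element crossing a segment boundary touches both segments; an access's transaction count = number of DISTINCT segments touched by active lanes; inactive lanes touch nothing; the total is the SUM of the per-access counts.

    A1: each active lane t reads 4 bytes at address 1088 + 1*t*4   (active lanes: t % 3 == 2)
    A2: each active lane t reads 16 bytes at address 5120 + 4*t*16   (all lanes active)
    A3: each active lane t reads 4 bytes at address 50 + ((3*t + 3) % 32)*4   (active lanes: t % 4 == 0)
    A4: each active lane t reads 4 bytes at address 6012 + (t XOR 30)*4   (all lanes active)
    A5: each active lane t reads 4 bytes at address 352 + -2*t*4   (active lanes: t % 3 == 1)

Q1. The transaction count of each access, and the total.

A1: 2 transactions
A2: 32 transactions
A3: 3 transactions
A4: 3 transactions
A5: 5 transactions

Answer: 2,32,3,3,5; total 45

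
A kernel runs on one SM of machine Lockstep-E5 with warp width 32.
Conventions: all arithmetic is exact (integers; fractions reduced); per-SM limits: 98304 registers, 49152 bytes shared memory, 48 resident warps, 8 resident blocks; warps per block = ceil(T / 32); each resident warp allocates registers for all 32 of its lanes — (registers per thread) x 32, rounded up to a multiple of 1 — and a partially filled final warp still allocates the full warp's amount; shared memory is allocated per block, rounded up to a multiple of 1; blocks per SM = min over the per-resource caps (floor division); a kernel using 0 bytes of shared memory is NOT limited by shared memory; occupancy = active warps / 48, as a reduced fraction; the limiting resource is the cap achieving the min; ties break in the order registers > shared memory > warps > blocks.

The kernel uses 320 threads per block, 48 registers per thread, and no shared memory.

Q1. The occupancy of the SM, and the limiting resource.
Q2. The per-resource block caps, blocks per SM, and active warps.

Answer: occupancy 5/6, limited by warps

registers: 6 blocks
shared memory: no limit (kernel uses none)
warps: 4 blocks
blocks: 8 blocks

Answer: 4 blocks, 40 active warps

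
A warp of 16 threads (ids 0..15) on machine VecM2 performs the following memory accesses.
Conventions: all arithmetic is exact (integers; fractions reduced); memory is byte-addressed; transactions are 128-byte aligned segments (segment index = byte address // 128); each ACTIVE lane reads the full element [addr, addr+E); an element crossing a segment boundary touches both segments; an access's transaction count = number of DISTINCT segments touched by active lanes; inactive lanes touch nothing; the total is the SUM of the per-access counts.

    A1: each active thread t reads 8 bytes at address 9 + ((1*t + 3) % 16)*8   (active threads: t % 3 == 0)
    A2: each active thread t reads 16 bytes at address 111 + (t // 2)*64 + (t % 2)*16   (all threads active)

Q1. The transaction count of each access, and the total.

A1: 2 transactions
A2: 5 transactions

Answer: 2,5; total 7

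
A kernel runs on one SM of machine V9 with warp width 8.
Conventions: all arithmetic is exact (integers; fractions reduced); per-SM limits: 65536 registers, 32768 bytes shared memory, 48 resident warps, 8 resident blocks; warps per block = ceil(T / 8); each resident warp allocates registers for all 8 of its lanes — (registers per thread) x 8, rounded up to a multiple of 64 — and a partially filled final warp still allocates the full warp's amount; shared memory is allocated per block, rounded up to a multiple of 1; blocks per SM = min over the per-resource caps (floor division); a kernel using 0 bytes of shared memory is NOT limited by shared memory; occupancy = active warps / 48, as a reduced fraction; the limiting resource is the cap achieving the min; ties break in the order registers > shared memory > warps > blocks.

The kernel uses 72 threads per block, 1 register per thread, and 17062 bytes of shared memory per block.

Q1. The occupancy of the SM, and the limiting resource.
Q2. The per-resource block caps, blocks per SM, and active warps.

Answer: occupancy 3/16, limited by shared memory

registers: 113 blocks
shared memory: 1 block
warps: 5 blocks
blocks: 8 blocks

Answer: 1 block, 9 active warps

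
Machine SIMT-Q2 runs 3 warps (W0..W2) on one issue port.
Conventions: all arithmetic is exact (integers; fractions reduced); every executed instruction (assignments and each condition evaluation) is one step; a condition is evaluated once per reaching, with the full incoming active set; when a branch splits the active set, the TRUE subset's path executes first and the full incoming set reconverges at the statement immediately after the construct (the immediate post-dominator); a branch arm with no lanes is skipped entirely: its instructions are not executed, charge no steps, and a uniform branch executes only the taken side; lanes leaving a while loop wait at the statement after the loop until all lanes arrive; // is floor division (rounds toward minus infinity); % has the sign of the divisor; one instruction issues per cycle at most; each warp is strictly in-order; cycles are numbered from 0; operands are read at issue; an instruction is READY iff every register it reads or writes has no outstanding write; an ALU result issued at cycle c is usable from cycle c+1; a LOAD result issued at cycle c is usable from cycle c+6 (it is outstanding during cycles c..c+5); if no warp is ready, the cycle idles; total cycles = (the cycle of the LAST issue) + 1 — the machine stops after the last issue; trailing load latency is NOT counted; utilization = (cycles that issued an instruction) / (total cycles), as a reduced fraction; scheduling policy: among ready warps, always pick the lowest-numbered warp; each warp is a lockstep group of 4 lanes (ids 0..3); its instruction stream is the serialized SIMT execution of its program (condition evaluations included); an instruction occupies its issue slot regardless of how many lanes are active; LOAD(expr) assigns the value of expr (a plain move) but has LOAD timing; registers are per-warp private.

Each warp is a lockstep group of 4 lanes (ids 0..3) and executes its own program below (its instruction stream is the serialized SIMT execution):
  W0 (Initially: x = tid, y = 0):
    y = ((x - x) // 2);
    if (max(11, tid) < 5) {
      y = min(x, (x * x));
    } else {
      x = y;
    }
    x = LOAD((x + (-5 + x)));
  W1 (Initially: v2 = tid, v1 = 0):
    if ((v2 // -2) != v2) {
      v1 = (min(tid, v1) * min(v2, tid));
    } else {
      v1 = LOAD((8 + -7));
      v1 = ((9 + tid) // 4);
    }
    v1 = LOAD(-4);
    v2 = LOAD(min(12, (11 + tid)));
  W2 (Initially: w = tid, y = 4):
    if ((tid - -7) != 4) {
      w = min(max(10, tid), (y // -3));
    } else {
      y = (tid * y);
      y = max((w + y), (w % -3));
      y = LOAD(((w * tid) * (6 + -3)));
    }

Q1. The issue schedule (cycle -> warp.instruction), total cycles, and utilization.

cycle 0: W0.I0
cycle 1: W0.I1
cycle 2: W0.I2
cycle 3: W0.I3
cycle 4: W1.I0
cycle 5: W1.I1
cycle 6: W1.I2
cycle 7: W2.I0
cycle 8: W2.I1
cycle 9: idle
cycle 10: idle
cycle 11: idle
cycle 12: W1.I3
cycle 13: W1.I4
cycle 14: W1.I5

Answer: 15 cycles, utilization 4/5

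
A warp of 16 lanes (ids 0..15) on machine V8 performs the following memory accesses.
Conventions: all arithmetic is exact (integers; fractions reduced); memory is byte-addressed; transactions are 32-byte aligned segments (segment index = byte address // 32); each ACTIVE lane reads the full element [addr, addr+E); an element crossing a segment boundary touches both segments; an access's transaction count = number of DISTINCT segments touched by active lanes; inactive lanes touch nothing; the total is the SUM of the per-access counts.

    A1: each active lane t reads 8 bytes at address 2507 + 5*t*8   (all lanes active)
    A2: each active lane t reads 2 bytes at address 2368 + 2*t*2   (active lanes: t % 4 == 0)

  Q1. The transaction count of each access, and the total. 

A1: 20 transactions
A2: 2 transactions

Answer: 20,2; total 22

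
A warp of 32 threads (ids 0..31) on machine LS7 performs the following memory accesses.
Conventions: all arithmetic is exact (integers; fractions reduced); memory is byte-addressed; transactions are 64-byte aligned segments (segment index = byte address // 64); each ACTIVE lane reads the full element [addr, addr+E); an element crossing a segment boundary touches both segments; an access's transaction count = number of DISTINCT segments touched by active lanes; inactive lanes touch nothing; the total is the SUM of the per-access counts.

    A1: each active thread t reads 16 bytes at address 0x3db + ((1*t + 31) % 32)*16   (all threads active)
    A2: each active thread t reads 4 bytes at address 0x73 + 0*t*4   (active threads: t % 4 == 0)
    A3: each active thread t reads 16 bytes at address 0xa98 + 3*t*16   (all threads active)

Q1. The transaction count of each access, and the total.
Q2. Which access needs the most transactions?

A1: 9 transactions
A2: 1 transaction
A3: 24 transactions

Answer: 9,1,24; total 34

Answer: A3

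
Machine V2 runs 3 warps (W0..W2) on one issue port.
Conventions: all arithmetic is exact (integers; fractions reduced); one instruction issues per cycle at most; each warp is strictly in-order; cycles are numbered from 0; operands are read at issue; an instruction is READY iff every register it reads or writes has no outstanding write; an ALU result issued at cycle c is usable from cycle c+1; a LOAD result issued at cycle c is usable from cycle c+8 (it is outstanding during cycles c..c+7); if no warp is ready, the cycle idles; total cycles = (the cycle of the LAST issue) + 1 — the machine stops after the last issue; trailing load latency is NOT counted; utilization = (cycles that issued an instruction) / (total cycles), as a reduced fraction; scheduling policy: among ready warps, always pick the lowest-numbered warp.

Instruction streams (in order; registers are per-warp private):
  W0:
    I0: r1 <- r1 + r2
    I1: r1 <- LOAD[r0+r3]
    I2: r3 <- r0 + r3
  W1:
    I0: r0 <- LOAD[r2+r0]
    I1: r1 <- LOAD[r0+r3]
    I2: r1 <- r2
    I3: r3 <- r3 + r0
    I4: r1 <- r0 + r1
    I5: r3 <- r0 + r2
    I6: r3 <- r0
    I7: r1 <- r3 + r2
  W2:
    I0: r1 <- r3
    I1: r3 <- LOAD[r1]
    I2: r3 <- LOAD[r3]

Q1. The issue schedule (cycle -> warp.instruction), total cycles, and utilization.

cycle 0: W0.I0
cycle 1: W0.I1
cycle 2: W0.I2
cycle 3: W1.I0
cycle 4: W2.I0
cycle 5: W2.I1
cycle 6: idle
cycle 7: idle
cycle 8: idle
cycle 9: idle
cycle 10: idle
cycle 11: W1.I1
cycle 12: idle
cycle 13: W2.I2
cycle 14: idle
cycle 15: idle
cycle 16: idle
cycle 17: idle
cycle 18: idle
cycle 19: W1.I2
cycle 20: W1.I3
cycle 21: W1.I4
cycle 22: W1.I5
cycle 23: W1.I6
cycle 24: W1.I7

Answer: 25 cycles, utilization 14/25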